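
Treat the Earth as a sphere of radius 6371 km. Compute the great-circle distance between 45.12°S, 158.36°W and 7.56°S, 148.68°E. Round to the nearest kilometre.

Δλ = 148.68 − -158.36 = 307.04°; wrapped into (−180°, 180°]: -52.96°.
Δφ = -7.56 − -45.12 = 37.56°.
a = sin²(Δφ/2) + cos φ₁ · cos φ₂ · sin²(Δλ/2) = 0.242711.
c = 2·atan2(√a, √(1−a)) = 1.03028 rad → d = 6371·c ≈ 6563.92 km.

6564 km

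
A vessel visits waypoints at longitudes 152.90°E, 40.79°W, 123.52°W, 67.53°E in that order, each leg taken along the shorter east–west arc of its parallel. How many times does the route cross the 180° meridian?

2

Leg 1: +152.90° → -40.79°, shortest Δλ = 166.31° (east) — crosses 180°.
Leg 2: -40.79° → -123.52°, shortest Δλ = -82.73° (west) — does not cross 180°.
Leg 3: -123.52° → +67.53°, shortest Δλ = -168.95° (west) — crosses 180°.
Total crossings: 2.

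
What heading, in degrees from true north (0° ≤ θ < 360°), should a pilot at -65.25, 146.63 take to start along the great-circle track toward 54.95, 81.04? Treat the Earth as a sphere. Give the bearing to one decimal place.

Δλ = 81.04 − 146.63 = -65.59°.
θ = atan2( sin Δλ · cos φ₂ , cos φ₁ · sin φ₂ − sin φ₁ · cos φ₂ · cos Δλ )
  = atan2(-0.52296, 0.55827) = -43.129° → normalised to [0°, 360°): 316.871°.

316.9°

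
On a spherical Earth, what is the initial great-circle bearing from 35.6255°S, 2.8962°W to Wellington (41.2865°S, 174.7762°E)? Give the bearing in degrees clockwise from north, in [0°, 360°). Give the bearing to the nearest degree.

178°

Δλ = 174.7762 − -2.8962 = 177.6724°.
θ = atan2( sin Δλ · cos φ₂ , cos φ₁ · sin φ₂ − sin φ₁ · cos φ₂ · cos Δλ )
  = atan2(0.03052, -0.97366) = 178.205° → normalised to [0°, 360°): 178.205°.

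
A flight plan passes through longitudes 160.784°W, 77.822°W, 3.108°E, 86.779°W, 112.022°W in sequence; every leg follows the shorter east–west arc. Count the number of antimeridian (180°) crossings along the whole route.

0

Leg 1: -160.784° → -77.822°, shortest Δλ = 82.962° (east) — does not cross 180°.
Leg 2: -77.822° → +3.108°, shortest Δλ = 80.93° (east) — does not cross 180°.
Leg 3: +3.108° → -86.779°, shortest Δλ = -89.887° (west) — does not cross 180°.
Leg 4: -86.779° → -112.022°, shortest Δλ = -25.243° (west) — does not cross 180°.
Total crossings: 0.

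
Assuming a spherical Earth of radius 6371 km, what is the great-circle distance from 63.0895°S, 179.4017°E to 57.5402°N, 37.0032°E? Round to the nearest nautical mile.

9660 nmi

Δλ = 37.0032 − 179.4017 = -142.3985°.
Δφ = 57.5402 − -63.0895 = 120.6297°.
a = sin²(Δφ/2) + cos φ₁ · cos φ₂ · sin²(Δλ/2) = 0.972427.
c = 2·atan2(√a, √(1−a)) = 2.80794 rad → d = 6371·c ≈ 17889.42 km ≈ 9659.51 nmi.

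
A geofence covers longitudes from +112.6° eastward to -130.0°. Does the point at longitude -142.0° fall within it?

Yes

Band width going east from +112.6° to -130.0°: ((-130.0 − 112.6) mod 360) = 117.4°.
Offset of -142.0° east of the west edge: ((-142.0 − 112.6) mod 360) = 105.4°.
105.4° ≤ 117.4° ⇒ inside.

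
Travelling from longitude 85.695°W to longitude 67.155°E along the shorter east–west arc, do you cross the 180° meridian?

Signed shortest Δλ = ((67.155 − -85.695 + 180) mod 360) − 180 = 152.85°.
Going east by 152.85° from -85.695° reaches +67.155° without touching 180°.

No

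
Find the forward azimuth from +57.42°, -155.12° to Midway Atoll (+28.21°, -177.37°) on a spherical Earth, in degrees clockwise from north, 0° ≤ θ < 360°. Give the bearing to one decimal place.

217.6°

Δλ = -177.37 − -155.12 = -22.25°.
θ = atan2( sin Δλ · cos φ₂ , cos φ₁ · sin φ₂ − sin φ₁ · cos φ₂ · cos Δλ )
  = atan2(-0.33367, -0.43272) = -142.364° → normalised to [0°, 360°): 217.636°.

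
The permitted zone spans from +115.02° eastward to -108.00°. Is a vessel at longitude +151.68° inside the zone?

Band width going east from +115.02° to -108.00°: ((-108.00 − 115.02) mod 360) = 136.98°.
Offset of +151.68° east of the west edge: ((151.68 − 115.02) mod 360) = 36.66°.
36.66° ≤ 136.98° ⇒ inside.

Yes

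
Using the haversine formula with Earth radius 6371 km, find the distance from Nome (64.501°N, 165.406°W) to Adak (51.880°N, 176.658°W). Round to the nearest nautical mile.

834 nmi

Δλ = -176.658 − -165.406 = -11.252°.
Δφ = 51.880 − 64.501 = -12.621°.
a = sin²(Δφ/2) + cos φ₁ · cos φ₂ · sin²(Δλ/2) = 0.014636.
c = 2·atan2(√a, √(1−a)) = 0.24255 rad → d = 6371·c ≈ 1545.29 km ≈ 834.39 nmi.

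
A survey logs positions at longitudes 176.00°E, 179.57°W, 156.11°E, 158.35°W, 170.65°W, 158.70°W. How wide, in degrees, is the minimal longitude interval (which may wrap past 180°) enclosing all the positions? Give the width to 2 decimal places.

45.54°

Sort the longitudes: -179.57°, -170.65°, -158.70°, -158.35°, +156.11°, +176.00°.
Eastward gaps between consecutive values (wrapping around): 8.92°, 11.95°, 0.35°, 314.46°, 19.89°, 4.43°.
Largest gap = 314.46° ⇒ minimal covering band is its complement: 360° − 314.46° = 45.54°.
Band runs from +156.11° eastward to -158.35°, crossing the antimeridian.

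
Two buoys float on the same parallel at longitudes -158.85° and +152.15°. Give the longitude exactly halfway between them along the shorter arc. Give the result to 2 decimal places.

Signed shortest Δλ from -158.85° to +152.15° is -49.00°.
Midpoint longitude = -158.85° + (-49.00°)/2 = -158.85° − 24.50° = -183.35°.
Normalise into (−180°, 180°]: +176.65°.
(The naïve average (-158.85 + +152.15)/2 = -3.35° is on the wrong side of the globe.)

+176.65°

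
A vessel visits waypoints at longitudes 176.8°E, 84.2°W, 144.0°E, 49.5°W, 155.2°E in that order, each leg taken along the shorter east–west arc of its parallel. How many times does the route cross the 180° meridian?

4

Leg 1: +176.8° → -84.2°, shortest Δλ = 99.0° (east) — crosses 180°.
Leg 2: -84.2° → +144.0°, shortest Δλ = -131.8° (west) — crosses 180°.
Leg 3: +144.0° → -49.5°, shortest Δλ = 166.5° (east) — crosses 180°.
Leg 4: -49.5° → +155.2°, shortest Δλ = -155.3° (west) — crosses 180°.
Total crossings: 4.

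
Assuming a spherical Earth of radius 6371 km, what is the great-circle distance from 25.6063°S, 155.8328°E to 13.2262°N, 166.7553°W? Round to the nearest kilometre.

5921 km

Δλ = -166.7553 − 155.8328 = -322.5881°; wrapped into (−180°, 180°]: 37.4119°.
Δφ = 13.2262 − -25.6063 = 38.8325°.
a = sin²(Δφ/2) + cos φ₁ · cos φ₂ · sin²(Δλ/2) = 0.200802.
c = 2·atan2(√a, √(1−a)) = 0.92930 rad → d = 6371·c ≈ 5920.57 km.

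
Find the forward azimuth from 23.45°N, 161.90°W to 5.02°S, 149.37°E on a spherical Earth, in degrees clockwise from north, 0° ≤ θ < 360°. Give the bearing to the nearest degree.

245°

Δλ = 149.37 − -161.90 = 311.27°; wrapped into (−180°, 180°]: -48.73°.
θ = atan2( sin Δλ · cos φ₂ , cos φ₁ · sin φ₂ − sin φ₁ · cos φ₂ · cos Δλ )
  = atan2(-0.74873, -0.34176) = -114.535° → normalised to [0°, 360°): 245.465°.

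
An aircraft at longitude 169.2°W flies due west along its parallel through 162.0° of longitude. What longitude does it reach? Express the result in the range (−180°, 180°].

Start at -169.2°; shift −162.0° → -331.2°.
-331.2° lies outside (−180°, 180°]; add 360° → +28.8°.

28.8°E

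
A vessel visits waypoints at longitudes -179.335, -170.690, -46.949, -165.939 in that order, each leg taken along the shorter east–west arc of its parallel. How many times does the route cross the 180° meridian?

0

Leg 1: -179.335° → -170.690°, shortest Δλ = 8.645° (east) — does not cross 180°.
Leg 2: -170.690° → -46.949°, shortest Δλ = 123.741° (east) — does not cross 180°.
Leg 3: -46.949° → -165.939°, shortest Δλ = -118.99° (west) — does not cross 180°.
Total crossings: 0.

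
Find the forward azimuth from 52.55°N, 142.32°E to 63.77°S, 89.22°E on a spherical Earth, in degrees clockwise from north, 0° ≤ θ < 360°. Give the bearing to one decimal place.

Δλ = 89.22 − 142.32 = -53.10°.
θ = atan2( sin Δλ · cos φ₂ , cos φ₁ · sin φ₂ − sin φ₁ · cos φ₂ · cos Δλ )
  = atan2(-0.35344, -0.75613) = -154.947° → normalised to [0°, 360°): 205.053°.

205.1°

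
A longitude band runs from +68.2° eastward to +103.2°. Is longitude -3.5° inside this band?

Band width going east from +68.2° to +103.2°: ((103.2 − 68.2) mod 360) = 35.0°.
Offset of -3.5° east of the west edge: ((-3.5 − 68.2) mod 360) = 288.3°.
288.3° > 35.0° ⇒ outside.

No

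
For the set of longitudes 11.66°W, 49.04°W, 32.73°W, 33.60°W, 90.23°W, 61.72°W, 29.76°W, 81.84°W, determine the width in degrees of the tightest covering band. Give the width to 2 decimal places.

78.57°

Sort the longitudes: -90.23°, -81.84°, -61.72°, -49.04°, -33.60°, -32.73°, -29.76°, -11.66°.
Eastward gaps between consecutive values (wrapping around): 8.39°, 20.12°, 12.68°, 15.44°, 0.87°, 2.97°, 18.10°, 281.43°.
Largest gap = 281.43° ⇒ minimal covering band is its complement: 360° − 281.43° = 78.57°.
Band runs from -90.23° eastward to -11.66°.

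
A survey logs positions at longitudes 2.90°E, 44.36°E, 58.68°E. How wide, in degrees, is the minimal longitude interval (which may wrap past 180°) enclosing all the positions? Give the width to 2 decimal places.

Sort the longitudes: +2.90°, +44.36°, +58.68°.
Eastward gaps between consecutive values (wrapping around): 41.46°, 14.32°, 304.22°.
Largest gap = 304.22° ⇒ minimal covering band is its complement: 360° − 304.22° = 55.78°.
Band runs from +2.90° eastward to +58.68°.

55.78°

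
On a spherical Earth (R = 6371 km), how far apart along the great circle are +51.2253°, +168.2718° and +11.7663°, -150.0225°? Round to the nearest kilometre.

Δλ = -150.0225 − 168.2718 = -318.2943°; wrapped into (−180°, 180°]: 41.7057°.
Δφ = 11.7663 − 51.2253 = -39.4590°.
a = sin²(Δφ/2) + cos φ₁ · cos φ₂ · sin²(Δλ/2) = 0.191649.
c = 2·atan2(√a, √(1−a)) = 0.90625 rad → d = 6371·c ≈ 5773.71 km.

5774 km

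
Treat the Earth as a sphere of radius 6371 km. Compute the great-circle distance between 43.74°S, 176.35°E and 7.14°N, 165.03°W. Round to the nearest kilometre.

Δλ = -165.03 − 176.35 = -341.38°; wrapped into (−180°, 180°]: 18.62°.
Δφ = 7.14 − -43.74 = 50.88°.
a = sin²(Δφ/2) + cos φ₁ · cos φ₂ · sin²(Δλ/2) = 0.203289.
c = 2·atan2(√a, √(1−a)) = 0.93549 rad → d = 6371·c ≈ 5960.02 km.

5960 km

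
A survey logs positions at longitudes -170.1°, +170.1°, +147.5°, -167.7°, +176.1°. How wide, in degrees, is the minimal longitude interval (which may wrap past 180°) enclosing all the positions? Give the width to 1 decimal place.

44.8°

Sort the longitudes: -170.1°, -167.7°, +147.5°, +170.1°, +176.1°.
Eastward gaps between consecutive values (wrapping around): 2.4°, 315.2°, 22.6°, 6.0°, 13.8°.
Largest gap = 315.2° ⇒ minimal covering band is its complement: 360° − 315.2° = 44.8°.
Band runs from +147.5° eastward to -167.7°, crossing the antimeridian.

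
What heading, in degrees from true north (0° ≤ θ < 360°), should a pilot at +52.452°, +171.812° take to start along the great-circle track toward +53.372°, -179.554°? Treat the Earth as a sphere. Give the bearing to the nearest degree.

77°

Δλ = -179.554 − 171.812 = -351.366°; wrapped into (−180°, 180°]: 8.634°.
θ = atan2( sin Δλ · cos φ₂ , cos φ₁ · sin φ₂ − sin φ₁ · cos φ₂ · cos Δλ )
  = atan2(0.08957, 0.02142) = 76.552° → normalised to [0°, 360°): 76.552°.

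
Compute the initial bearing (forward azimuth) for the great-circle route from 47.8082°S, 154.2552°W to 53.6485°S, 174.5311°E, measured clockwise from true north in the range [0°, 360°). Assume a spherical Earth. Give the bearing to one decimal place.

241.7°

Δλ = 174.5311 − -154.2552 = 328.7863°; wrapped into (−180°, 180°]: -31.2137°.
θ = atan2( sin Δλ · cos φ₂ , cos φ₁ · sin φ₂ − sin φ₁ · cos φ₂ · cos Δλ )
  = atan2(-0.30718, -0.16533) = -118.290° → normalised to [0°, 360°): 241.710°.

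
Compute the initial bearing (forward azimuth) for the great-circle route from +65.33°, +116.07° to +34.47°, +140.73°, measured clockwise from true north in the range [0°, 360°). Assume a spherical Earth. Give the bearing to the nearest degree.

Δλ = 140.73 − 116.07 = 24.66°.
θ = atan2( sin Δλ · cos φ₂ , cos φ₁ · sin φ₂ − sin φ₁ · cos φ₂ · cos Δλ )
  = atan2(0.34398, -0.44462) = 142.273° → normalised to [0°, 360°): 142.273°.

142°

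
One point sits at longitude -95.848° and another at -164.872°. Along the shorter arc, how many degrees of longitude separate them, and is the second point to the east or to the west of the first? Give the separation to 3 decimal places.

69.024° west

Raw difference: -164.872 − -95.848 = -69.024°.
Normalise into (−180°, 180°]: -69.024° stays -69.024°.
Negative ⇒ the second point lies to the west; separation 69.024°.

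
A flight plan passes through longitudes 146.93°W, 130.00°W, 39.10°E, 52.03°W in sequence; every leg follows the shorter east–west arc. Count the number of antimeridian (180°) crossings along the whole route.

Leg 1: -146.93° → -130.00°, shortest Δλ = 16.93° (east) — does not cross 180°.
Leg 2: -130.00° → +39.10°, shortest Δλ = 169.1° (east) — does not cross 180°.
Leg 3: +39.10° → -52.03°, shortest Δλ = -91.13° (west) — does not cross 180°.
Total crossings: 0.

0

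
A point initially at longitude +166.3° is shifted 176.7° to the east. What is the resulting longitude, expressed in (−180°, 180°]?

-17.0°

Start at +166.3°; shift +176.7° → +343.0°.
+343.0° lies outside (−180°, 180°]; subtract 360° → -17.0°.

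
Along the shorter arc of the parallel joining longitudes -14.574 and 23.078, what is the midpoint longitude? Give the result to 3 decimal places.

Signed shortest Δλ from -14.574° to +23.078° is +37.652°.
Midpoint longitude = -14.574° + (+37.652°)/2 = -14.574° + 18.826° = +4.252°.

+4.252°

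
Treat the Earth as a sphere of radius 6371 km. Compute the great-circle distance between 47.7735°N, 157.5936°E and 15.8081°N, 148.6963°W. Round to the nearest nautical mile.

Δλ = -148.6963 − 157.5936 = -306.2899°; wrapped into (−180°, 180°]: 53.7101°.
Δφ = 15.8081 − 47.7735 = -31.9654°.
a = sin²(Δφ/2) + cos φ₁ · cos φ₂ · sin²(Δλ/2) = 0.207773.
c = 2·atan2(√a, √(1−a)) = 0.94659 rad → d = 6371·c ≈ 6030.73 km ≈ 3256.33 nmi.

3256 nmi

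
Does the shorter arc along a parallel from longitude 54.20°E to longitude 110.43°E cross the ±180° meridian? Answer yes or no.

No

Signed shortest Δλ = ((110.43 − 54.20 + 180) mod 360) − 180 = 56.23°.
Going east by 56.23° from +54.20° reaches +110.43° without touching 180°.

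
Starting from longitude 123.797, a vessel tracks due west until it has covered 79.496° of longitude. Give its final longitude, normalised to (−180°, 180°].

+44.301°

Start at +123.797°; shift −79.496° → +44.301°.
+44.301° already lies in (−180°, 180°].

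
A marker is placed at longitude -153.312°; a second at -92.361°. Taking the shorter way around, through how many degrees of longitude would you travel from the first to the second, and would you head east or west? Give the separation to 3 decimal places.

60.951° east

Raw difference: -92.361 − -153.312 = 60.951°.
Normalise into (−180°, 180°]: 60.951° stays 60.951°.
Positive ⇒ the second point lies to the east; separation 60.951°.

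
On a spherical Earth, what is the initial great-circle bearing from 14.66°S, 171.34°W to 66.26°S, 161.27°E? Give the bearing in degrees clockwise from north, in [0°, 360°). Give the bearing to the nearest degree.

193°

Δλ = 161.27 − -171.34 = 332.61°; wrapped into (−180°, 180°]: -27.39°.
θ = atan2( sin Δλ · cos φ₂ , cos φ₁ · sin φ₂ − sin φ₁ · cos φ₂ · cos Δλ )
  = atan2(-0.18521, -0.79512) = -166.888° → normalised to [0°, 360°): 193.112°.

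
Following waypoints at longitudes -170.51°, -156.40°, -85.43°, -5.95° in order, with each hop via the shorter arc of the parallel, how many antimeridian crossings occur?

0

Leg 1: -170.51° → -156.40°, shortest Δλ = 14.11° (east) — does not cross 180°.
Leg 2: -156.40° → -85.43°, shortest Δλ = 70.97° (east) — does not cross 180°.
Leg 3: -85.43° → -5.95°, shortest Δλ = 79.48° (east) — does not cross 180°.
Total crossings: 0.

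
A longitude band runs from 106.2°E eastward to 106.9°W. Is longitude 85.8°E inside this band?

No

Band width going east from +106.2° to -106.9°: ((-106.9 − 106.2) mod 360) = 146.9°.
Offset of +85.8° east of the west edge: ((85.8 − 106.2) mod 360) = 339.6°.
339.6° > 146.9° ⇒ outside.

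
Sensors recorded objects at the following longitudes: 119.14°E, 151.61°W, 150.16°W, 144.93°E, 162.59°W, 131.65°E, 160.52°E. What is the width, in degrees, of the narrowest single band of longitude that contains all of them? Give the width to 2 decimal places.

90.70°

Sort the longitudes: -162.59°, -151.61°, -150.16°, +119.14°, +131.65°, +144.93°, +160.52°.
Eastward gaps between consecutive values (wrapping around): 10.98°, 1.45°, 269.30°, 12.51°, 13.28°, 15.59°, 36.89°.
Largest gap = 269.30° ⇒ minimal covering band is its complement: 360° − 269.30° = 90.70°.
Band runs from +119.14° eastward to -150.16°, crossing the antimeridian.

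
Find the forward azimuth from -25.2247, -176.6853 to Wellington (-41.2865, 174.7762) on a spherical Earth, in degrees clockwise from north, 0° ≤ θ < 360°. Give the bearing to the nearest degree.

202°

Δλ = 174.7762 − -176.6853 = 351.4615°; wrapped into (−180°, 180°]: -8.5385°.
θ = atan2( sin Δλ · cos φ₂ , cos φ₁ · sin φ₂ − sin φ₁ · cos φ₂ · cos Δλ )
  = atan2(-0.11157, -0.28022) = -158.291° → normalised to [0°, 360°): 201.709°.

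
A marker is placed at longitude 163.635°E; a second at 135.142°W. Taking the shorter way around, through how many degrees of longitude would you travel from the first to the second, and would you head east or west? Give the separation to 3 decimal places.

Raw difference: -135.142 − 163.635 = -298.777°.
Normalise into (−180°, 180°]: -298.777° + 360° = 61.223°.
Positive ⇒ the second point lies to the east; separation 61.223°.

61.223° east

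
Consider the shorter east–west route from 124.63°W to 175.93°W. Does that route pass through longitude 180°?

Signed shortest Δλ = ((-175.93 − -124.63 + 180) mod 360) − 180 = -51.3°.
Going west by 51.3° from -124.63° reaches -175.93° without touching 180°.

No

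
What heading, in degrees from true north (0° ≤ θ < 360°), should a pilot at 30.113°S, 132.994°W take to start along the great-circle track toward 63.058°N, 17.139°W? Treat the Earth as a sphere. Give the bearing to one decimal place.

Δλ = -17.139 − -132.994 = 115.855°.
θ = atan2( sin Δλ · cos φ₂ , cos φ₁ · sin φ₂ − sin φ₁ · cos φ₂ · cos Δλ )
  = atan2(0.40773, 0.67202) = 31.246° → normalised to [0°, 360°): 31.246°.

31.2°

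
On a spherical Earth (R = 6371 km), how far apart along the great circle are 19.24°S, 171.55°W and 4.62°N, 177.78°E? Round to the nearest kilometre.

Δλ = 177.78 − -171.55 = 349.33°; wrapped into (−180°, 180°]: -10.67°.
Δφ = 4.62 − -19.24 = 23.86°.
a = sin²(Δφ/2) + cos φ₁ · cos φ₂ · sin²(Δλ/2) = 0.050867.
c = 2·atan2(√a, √(1−a)) = 0.45499 rad → d = 6371·c ≈ 2898.74 km.

2899 km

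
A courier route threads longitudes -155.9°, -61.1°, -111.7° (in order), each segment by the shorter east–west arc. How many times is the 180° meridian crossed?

Leg 1: -155.9° → -61.1°, shortest Δλ = 94.8° (east) — does not cross 180°.
Leg 2: -61.1° → -111.7°, shortest Δλ = -50.6° (west) — does not cross 180°.
Total crossings: 0.

0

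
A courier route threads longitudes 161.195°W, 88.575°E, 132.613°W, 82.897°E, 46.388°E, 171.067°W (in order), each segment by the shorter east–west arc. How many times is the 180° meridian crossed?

4

Leg 1: -161.195° → +88.575°, shortest Δλ = -110.23° (west) — crosses 180°.
Leg 2: +88.575° → -132.613°, shortest Δλ = 138.812° (east) — crosses 180°.
Leg 3: -132.613° → +82.897°, shortest Δλ = -144.49° (west) — crosses 180°.
Leg 4: +82.897° → +46.388°, shortest Δλ = -36.509° (west) — does not cross 180°.
Leg 5: +46.388° → -171.067°, shortest Δλ = 142.545° (east) — crosses 180°.
Total crossings: 4.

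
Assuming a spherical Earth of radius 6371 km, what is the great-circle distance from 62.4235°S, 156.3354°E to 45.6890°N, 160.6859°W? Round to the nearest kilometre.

Δλ = -160.6859 − 156.3354 = -317.0213°; wrapped into (−180°, 180°]: 42.9787°.
Δφ = 45.6890 − -62.4235 = 108.1125°.
a = sin²(Δφ/2) + cos φ₁ · cos φ₂ · sin²(Δλ/2) = 0.698839.
c = 2·atan2(√a, √(1−a)) = 1.97978 rad → d = 6371·c ≈ 12613.18 km.

12613 km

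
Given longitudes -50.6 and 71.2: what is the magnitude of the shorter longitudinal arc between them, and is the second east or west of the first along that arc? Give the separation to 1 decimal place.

121.8° east

Raw difference: 71.2 − -50.6 = 121.8°.
Normalise into (−180°, 180°]: 121.8° stays 121.8°.
Positive ⇒ the second point lies to the east; separation 121.8°.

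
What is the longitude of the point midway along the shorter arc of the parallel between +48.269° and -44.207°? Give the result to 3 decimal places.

+2.031°

Signed shortest Δλ from +48.269° to -44.207° is -92.476°.
Midpoint longitude = +48.269° + (-92.476°)/2 = +48.269° − 46.238° = +2.031°.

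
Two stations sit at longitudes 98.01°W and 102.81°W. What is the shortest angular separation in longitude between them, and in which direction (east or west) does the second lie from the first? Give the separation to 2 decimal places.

4.80° west

Raw difference: -102.81 − -98.01 = -4.8°.
Normalise into (−180°, 180°]: -4.8° stays -4.8°.
Negative ⇒ the second point lies to the west; separation 4.80°.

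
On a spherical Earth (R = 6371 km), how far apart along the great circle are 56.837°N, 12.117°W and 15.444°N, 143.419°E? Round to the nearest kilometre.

Δλ = 143.419 − -12.117 = 155.536°.
Δφ = 15.444 − 56.837 = -41.393°.
a = sin²(Δφ/2) + cos φ₁ · cos φ₂ · sin²(Δλ/2) = 0.628506.
c = 2·atan2(√a, √(1−a)) = 1.83072 rad → d = 6371·c ≈ 11663.55 km.

11664 km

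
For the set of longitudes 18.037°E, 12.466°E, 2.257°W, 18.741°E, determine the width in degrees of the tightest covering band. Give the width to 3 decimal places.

Sort the longitudes: -2.257°, +12.466°, +18.037°, +18.741°.
Eastward gaps between consecutive values (wrapping around): 14.723°, 5.571°, 0.704°, 339.002°.
Largest gap = 339.002° ⇒ minimal covering band is its complement: 360° − 339.002° = 20.998°.
Band runs from -2.257° eastward to +18.741°.

20.998°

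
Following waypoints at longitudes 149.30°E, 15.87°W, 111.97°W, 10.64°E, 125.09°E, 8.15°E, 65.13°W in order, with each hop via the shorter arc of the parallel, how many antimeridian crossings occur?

Leg 1: +149.30° → -15.87°, shortest Δλ = -165.17° (west) — does not cross 180°.
Leg 2: -15.87° → -111.97°, shortest Δλ = -96.1° (west) — does not cross 180°.
Leg 3: -111.97° → +10.64°, shortest Δλ = 122.61° (east) — does not cross 180°.
Leg 4: +10.64° → +125.09°, shortest Δλ = 114.45° (east) — does not cross 180°.
Leg 5: +125.09° → +8.15°, shortest Δλ = -116.94° (west) — does not cross 180°.
Leg 6: +8.15° → -65.13°, shortest Δλ = -73.28° (west) — does not cross 180°.
Total crossings: 0.

0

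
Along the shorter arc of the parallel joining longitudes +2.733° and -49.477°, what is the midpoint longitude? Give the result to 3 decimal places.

-23.372°

Signed shortest Δλ from +2.733° to -49.477° is -52.210°.
Midpoint longitude = +2.733° + (-52.210°)/2 = +2.733° − 26.105° = -23.372°.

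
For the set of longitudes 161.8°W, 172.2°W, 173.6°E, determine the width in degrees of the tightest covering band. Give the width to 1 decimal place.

24.6°

Sort the longitudes: -172.2°, -161.8°, +173.6°.
Eastward gaps between consecutive values (wrapping around): 10.4°, 335.4°, 14.2°.
Largest gap = 335.4° ⇒ minimal covering band is its complement: 360° − 335.4° = 24.6°.
Band runs from +173.6° eastward to -161.8°, crossing the antimeridian.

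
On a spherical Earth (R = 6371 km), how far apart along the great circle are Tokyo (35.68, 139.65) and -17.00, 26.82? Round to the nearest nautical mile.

7094 nmi

Δλ = 26.82 − 139.65 = -112.83°.
Δφ = -17.00 − 35.68 = -52.68°.
a = sin²(Δφ/2) + cos φ₁ · cos φ₂ · sin²(Δλ/2) = 0.735961.
c = 2·atan2(√a, √(1−a)) = 2.06227 rad → d = 6371·c ≈ 13138.70 km ≈ 7094.33 nmi.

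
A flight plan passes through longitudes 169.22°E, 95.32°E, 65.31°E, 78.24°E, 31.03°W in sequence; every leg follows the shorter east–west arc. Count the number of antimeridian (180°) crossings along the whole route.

0

Leg 1: +169.22° → +95.32°, shortest Δλ = -73.9° (west) — does not cross 180°.
Leg 2: +95.32° → +65.31°, shortest Δλ = -30.01° (west) — does not cross 180°.
Leg 3: +65.31° → +78.24°, shortest Δλ = 12.93° (east) — does not cross 180°.
Leg 4: +78.24° → -31.03°, shortest Δλ = -109.27° (west) — does not cross 180°.
Total crossings: 0.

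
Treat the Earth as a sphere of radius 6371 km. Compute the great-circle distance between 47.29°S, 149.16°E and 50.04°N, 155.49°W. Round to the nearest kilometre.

12053 km

Δλ = -155.49 − 149.16 = -304.65°; wrapped into (−180°, 180°]: 55.35°.
Δφ = 50.04 − -47.29 = 97.33°.
a = sin²(Δφ/2) + cos φ₁ · cos φ₂ · sin²(Δλ/2) = 0.657766.
c = 2·atan2(√a, √(1−a)) = 1.89181 rad → d = 6371·c ≈ 12052.75 km.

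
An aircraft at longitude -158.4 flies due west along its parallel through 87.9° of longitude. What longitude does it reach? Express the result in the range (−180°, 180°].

Start at -158.4°; shift −87.9° → -246.3°.
-246.3° lies outside (−180°, 180°]; add 360° → +113.7°.

+113.7°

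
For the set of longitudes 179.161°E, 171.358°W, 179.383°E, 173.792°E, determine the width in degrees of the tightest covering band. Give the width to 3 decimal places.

14.850°

Sort the longitudes: -171.358°, +173.792°, +179.161°, +179.383°.
Eastward gaps between consecutive values (wrapping around): 345.150°, 5.369°, 0.222°, 9.259°.
Largest gap = 345.150° ⇒ minimal covering band is its complement: 360° − 345.150° = 14.850°.
Band runs from +173.792° eastward to -171.358°, crossing the antimeridian.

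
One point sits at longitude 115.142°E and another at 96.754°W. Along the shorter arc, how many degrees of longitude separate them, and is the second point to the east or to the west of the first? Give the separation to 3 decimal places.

148.104° east

Raw difference: -96.754 − 115.142 = -211.896°.
Normalise into (−180°, 180°]: -211.896° + 360° = 148.104°.
Positive ⇒ the second point lies to the east; separation 148.104°.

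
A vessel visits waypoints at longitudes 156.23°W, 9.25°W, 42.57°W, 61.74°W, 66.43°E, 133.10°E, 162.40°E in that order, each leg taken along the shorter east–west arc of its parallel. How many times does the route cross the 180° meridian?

Leg 1: -156.23° → -9.25°, shortest Δλ = 146.98° (east) — does not cross 180°.
Leg 2: -9.25° → -42.57°, shortest Δλ = -33.32° (west) — does not cross 180°.
Leg 3: -42.57° → -61.74°, shortest Δλ = -19.17° (west) — does not cross 180°.
Leg 4: -61.74° → +66.43°, shortest Δλ = 128.17° (east) — does not cross 180°.
Leg 5: +66.43° → +133.10°, shortest Δλ = 66.67° (east) — does not cross 180°.
Leg 6: +133.10° → +162.40°, shortest Δλ = 29.3° (east) — does not cross 180°.
Total crossings: 0.

0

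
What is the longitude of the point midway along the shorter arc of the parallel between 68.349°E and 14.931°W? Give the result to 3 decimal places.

Signed shortest Δλ from +68.349° to -14.931° is -83.280°.
Midpoint longitude = +68.349° + (-83.280°)/2 = +68.349° − 41.640° = +26.709°.

26.709°E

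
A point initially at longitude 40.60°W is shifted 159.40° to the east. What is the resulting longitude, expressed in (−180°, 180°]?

Start at -40.60°; shift +159.40° → +118.80°.
+118.80° already lies in (−180°, 180°].

118.80°E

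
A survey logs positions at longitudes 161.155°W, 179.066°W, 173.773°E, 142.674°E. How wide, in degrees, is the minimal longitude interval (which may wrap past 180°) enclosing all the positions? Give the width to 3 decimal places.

Sort the longitudes: -179.066°, -161.155°, +142.674°, +173.773°.
Eastward gaps between consecutive values (wrapping around): 17.911°, 303.829°, 31.099°, 7.161°.
Largest gap = 303.829° ⇒ minimal covering band is its complement: 360° − 303.829° = 56.171°.
Band runs from +142.674° eastward to -161.155°, crossing the antimeridian.

56.171°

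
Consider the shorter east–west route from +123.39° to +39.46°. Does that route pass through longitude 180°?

Signed shortest Δλ = ((39.46 − 123.39 + 180) mod 360) − 180 = -83.93°.
Going west by 83.93° from +123.39° reaches +39.46° without touching 180°.

No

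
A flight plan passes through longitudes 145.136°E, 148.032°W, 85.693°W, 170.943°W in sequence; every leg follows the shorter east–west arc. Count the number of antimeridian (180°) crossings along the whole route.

1

Leg 1: +145.136° → -148.032°, shortest Δλ = 66.832° (east) — crosses 180°.
Leg 2: -148.032° → -85.693°, shortest Δλ = 62.339° (east) — does not cross 180°.
Leg 3: -85.693° → -170.943°, shortest Δλ = -85.25° (west) — does not cross 180°.
Total crossings: 1.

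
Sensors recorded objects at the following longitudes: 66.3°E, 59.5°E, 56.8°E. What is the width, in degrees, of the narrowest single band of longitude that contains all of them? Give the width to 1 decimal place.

9.5°

Sort the longitudes: +56.8°, +59.5°, +66.3°.
Eastward gaps between consecutive values (wrapping around): 2.7°, 6.8°, 350.5°.
Largest gap = 350.5° ⇒ minimal covering band is its complement: 360° − 350.5° = 9.5°.
Band runs from +56.8° eastward to +66.3°.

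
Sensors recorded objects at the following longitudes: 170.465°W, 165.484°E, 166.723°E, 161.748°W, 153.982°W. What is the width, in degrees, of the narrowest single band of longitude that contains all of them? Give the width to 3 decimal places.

Sort the longitudes: -170.465°, -161.748°, -153.982°, +165.484°, +166.723°.
Eastward gaps between consecutive values (wrapping around): 8.717°, 7.766°, 319.466°, 1.239°, 22.812°.
Largest gap = 319.466° ⇒ minimal covering band is its complement: 360° − 319.466° = 40.534°.
Band runs from +165.484° eastward to -153.982°, crossing the antimeridian.

40.534°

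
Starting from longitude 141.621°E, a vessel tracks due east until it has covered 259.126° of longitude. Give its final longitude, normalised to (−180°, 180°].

40.747°E

Start at +141.621°; shift +259.126° → +400.747°.
+400.747° lies outside (−180°, 180°]; subtract 360° → +40.747°.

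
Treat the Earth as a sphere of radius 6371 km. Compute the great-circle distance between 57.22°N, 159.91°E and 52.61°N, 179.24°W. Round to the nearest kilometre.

1421 km

Δλ = -179.24 − 159.91 = -339.15°; wrapped into (−180°, 180°]: 20.85°.
Δφ = 52.61 − 57.22 = -4.61°.
a = sin²(Δφ/2) + cos φ₁ · cos φ₂ · sin²(Δλ/2) = 0.012382.
c = 2·atan2(√a, √(1−a)) = 0.22301 rad → d = 6371·c ≈ 1420.81 km.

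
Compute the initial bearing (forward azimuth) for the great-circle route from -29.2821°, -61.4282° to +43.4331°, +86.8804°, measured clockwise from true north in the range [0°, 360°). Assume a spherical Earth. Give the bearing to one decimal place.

Δλ = 86.8804 − -61.4282 = 148.3086°.
θ = atan2( sin Δλ · cos φ₂ , cos φ₁ · sin φ₂ − sin φ₁ · cos φ₂ · cos Δλ )
  = atan2(0.38149, 0.29744) = 52.057° → normalised to [0°, 360°): 52.057°.

52.1°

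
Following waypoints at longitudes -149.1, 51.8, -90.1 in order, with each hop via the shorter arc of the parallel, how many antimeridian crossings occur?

Leg 1: -149.1° → +51.8°, shortest Δλ = -159.1° (west) — crosses 180°.
Leg 2: +51.8° → -90.1°, shortest Δλ = -141.9° (west) — does not cross 180°.
Total crossings: 1.

1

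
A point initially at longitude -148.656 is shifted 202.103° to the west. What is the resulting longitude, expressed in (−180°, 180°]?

+9.241°

Start at -148.656°; shift −202.103° → -350.759°.
-350.759° lies outside (−180°, 180°]; add 360° → +9.241°.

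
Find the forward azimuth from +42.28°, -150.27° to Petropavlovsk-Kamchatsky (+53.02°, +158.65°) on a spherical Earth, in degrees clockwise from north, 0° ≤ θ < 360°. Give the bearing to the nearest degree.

Δλ = 158.65 − -150.27 = 308.92°; wrapped into (−180°, 180°]: -51.08°.
θ = atan2( sin Δλ · cos φ₂ , cos φ₁ · sin φ₂ − sin φ₁ · cos φ₂ · cos Δλ )
  = atan2(-0.46801, 0.33680) = -54.260° → normalised to [0°, 360°): 305.740°.

306°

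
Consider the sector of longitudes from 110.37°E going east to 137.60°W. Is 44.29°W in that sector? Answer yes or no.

Band width going east from +110.37° to -137.60°: ((-137.60 − 110.37) mod 360) = 112.03°.
Offset of -44.29° east of the west edge: ((-44.29 − 110.37) mod 360) = 205.34°.
205.34° > 112.03° ⇒ outside.

No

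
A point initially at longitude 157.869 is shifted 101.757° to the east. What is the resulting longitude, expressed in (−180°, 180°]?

-100.374°

Start at +157.869°; shift +101.757° → +259.626°.
+259.626° lies outside (−180°, 180°]; subtract 360° → -100.374°.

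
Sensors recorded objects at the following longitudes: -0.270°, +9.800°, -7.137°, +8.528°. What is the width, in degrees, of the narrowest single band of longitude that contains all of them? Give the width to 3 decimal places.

Sort the longitudes: -7.137°, -0.270°, +8.528°, +9.800°.
Eastward gaps between consecutive values (wrapping around): 6.867°, 8.798°, 1.272°, 343.063°.
Largest gap = 343.063° ⇒ minimal covering band is its complement: 360° − 343.063° = 16.937°.
Band runs from -7.137° eastward to +9.800°.

16.937°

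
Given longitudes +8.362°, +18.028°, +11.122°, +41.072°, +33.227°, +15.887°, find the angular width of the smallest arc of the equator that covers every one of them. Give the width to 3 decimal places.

Sort the longitudes: +8.362°, +11.122°, +15.887°, +18.028°, +33.227°, +41.072°.
Eastward gaps between consecutive values (wrapping around): 2.760°, 4.765°, 2.141°, 15.199°, 7.845°, 327.290°.
Largest gap = 327.290° ⇒ minimal covering band is its complement: 360° − 327.290° = 32.710°.
Band runs from +8.362° eastward to +41.072°.

32.710°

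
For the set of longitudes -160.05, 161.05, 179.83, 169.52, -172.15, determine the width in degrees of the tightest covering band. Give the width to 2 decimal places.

Sort the longitudes: -172.15°, -160.05°, +161.05°, +169.52°, +179.83°.
Eastward gaps between consecutive values (wrapping around): 12.10°, 321.10°, 8.47°, 10.31°, 8.02°.
Largest gap = 321.10° ⇒ minimal covering band is its complement: 360° − 321.10° = 38.90°.
Band runs from +161.05° eastward to -160.05°, crossing the antimeridian.

38.90°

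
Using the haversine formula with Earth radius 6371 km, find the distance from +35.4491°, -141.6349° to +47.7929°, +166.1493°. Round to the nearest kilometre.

Δλ = 166.1493 − -141.6349 = 307.7842°; wrapped into (−180°, 180°]: -52.2158°.
Δφ = 47.7929 − 35.4491 = 12.3438°.
a = sin²(Δφ/2) + cos φ₁ · cos φ₂ · sin²(Δλ/2) = 0.117542.
c = 2·atan2(√a, √(1−a)) = 0.69989 rad → d = 6371·c ≈ 4458.98 km.

4459 km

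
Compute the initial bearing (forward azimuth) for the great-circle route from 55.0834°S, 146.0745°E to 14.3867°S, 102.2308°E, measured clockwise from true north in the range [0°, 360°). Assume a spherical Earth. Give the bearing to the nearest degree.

Δλ = 102.2308 − 146.0745 = -43.8437°.
θ = atan2( sin Δλ · cos φ₂ , cos φ₁ · sin φ₂ − sin φ₁ · cos φ₂ · cos Δλ )
  = atan2(-0.67097, 0.43064) = -57.307° → normalised to [0°, 360°): 302.693°.

303°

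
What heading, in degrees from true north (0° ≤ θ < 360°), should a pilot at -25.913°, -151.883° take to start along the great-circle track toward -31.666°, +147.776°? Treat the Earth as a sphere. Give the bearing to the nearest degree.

Δλ = 147.776 − -151.883 = 299.659°; wrapped into (−180°, 180°]: -60.341°.
θ = atan2( sin Δλ · cos φ₂ , cos φ₁ · sin φ₂ − sin φ₁ · cos φ₂ · cos Δλ )
  = atan2(-0.73961, -0.28813) = -111.285° → normalised to [0°, 360°): 248.715°.

249°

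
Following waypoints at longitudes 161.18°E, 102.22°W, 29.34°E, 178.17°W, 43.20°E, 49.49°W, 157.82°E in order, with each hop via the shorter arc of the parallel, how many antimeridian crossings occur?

Leg 1: +161.18° → -102.22°, shortest Δλ = 96.6° (east) — crosses 180°.
Leg 2: -102.22° → +29.34°, shortest Δλ = 131.56° (east) — does not cross 180°.
Leg 3: +29.34° → -178.17°, shortest Δλ = 152.49° (east) — crosses 180°.
Leg 4: -178.17° → +43.20°, shortest Δλ = -138.63° (west) — crosses 180°.
Leg 5: +43.20° → -49.49°, shortest Δλ = -92.69° (west) — does not cross 180°.
Leg 6: -49.49° → +157.82°, shortest Δλ = -152.69° (west) — crosses 180°.
Total crossings: 4.

4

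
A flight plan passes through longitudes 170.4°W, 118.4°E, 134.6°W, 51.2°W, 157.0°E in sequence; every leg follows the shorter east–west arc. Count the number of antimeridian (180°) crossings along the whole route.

3

Leg 1: -170.4° → +118.4°, shortest Δλ = -71.2° (west) — crosses 180°.
Leg 2: +118.4° → -134.6°, shortest Δλ = 107.0° (east) — crosses 180°.
Leg 3: -134.6° → -51.2°, shortest Δλ = 83.4° (east) — does not cross 180°.
Leg 4: -51.2° → +157.0°, shortest Δλ = -151.8° (west) — crosses 180°.
Total crossings: 3.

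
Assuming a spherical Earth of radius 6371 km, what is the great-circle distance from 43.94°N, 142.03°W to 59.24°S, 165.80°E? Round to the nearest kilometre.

12425 km

Δλ = 165.80 − -142.03 = 307.83°; wrapped into (−180°, 180°]: -52.17°.
Δφ = -59.24 − 43.94 = -103.18°.
a = sin²(Δφ/2) + cos φ₁ · cos φ₂ · sin²(Δλ/2) = 0.685207.
c = 2·atan2(√a, √(1−a)) = 1.95025 rad → d = 6371·c ≈ 12425.05 km.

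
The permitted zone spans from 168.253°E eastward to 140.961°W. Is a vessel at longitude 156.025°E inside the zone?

Band width going east from +168.253° to -140.961°: ((-140.961 − 168.253) mod 360) = 50.786°.
Offset of +156.025° east of the west edge: ((156.025 − 168.253) mod 360) = 347.772°.
347.772° > 50.786° ⇒ outside.

No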